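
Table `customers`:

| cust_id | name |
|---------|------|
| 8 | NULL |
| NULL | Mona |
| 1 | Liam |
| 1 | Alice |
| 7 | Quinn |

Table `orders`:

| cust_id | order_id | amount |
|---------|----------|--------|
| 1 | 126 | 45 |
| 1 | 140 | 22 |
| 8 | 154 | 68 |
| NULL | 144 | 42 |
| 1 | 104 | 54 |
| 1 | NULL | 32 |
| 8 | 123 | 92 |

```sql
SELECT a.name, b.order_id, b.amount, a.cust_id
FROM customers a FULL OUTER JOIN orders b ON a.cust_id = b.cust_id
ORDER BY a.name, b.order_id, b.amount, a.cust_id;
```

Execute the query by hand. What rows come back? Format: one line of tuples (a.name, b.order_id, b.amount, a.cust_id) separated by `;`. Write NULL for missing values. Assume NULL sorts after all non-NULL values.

(Alice, 104, 54, 1); (Alice, 126, 45, 1); (Alice, 140, 22, 1); (Alice, NULL, 32, 1); (Liam, 104, 54, 1); (Liam, 126, 45, 1); (Liam, 140, 22, 1); (Liam, NULL, 32, 1); (Mona, NULL, NULL, NULL); (Quinn, NULL, NULL, 7); (NULL, 123, 92, 8); (NULL, 144, 42, NULL); (NULL, 154, 68, 8)

FULL OUTER JOIN keeps every row from both sides; unmatched rows get NULL for the other side's columns.
Matching on a.cust_id = b.cust_id. A NULL in a compared column never satisfies the condition.
- a[0] cust_id=8 → 2 match(es) in b → 2 row(s).
- a[1] cust_id=NULL → no match; kept with NULLs on the b side.
- a[2] cust_id=1 → 4 match(es) in b → 4 row(s).
- a[3] cust_id=1 → 4 match(es) in b → 4 row(s).
- a[4] cust_id=7 → no match; kept with NULLs on the b side.
- plus 1 unmatched b row(s), each kept with NULL a columns.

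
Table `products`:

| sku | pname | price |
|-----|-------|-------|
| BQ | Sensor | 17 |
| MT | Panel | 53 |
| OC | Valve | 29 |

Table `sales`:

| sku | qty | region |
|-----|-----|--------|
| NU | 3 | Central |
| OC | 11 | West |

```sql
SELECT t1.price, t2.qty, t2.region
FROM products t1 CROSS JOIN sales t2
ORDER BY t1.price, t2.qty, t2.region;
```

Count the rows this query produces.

6

CROSS JOIN pairs every row of `products` with every row of `sales`: 3 × 2 = 6 rows.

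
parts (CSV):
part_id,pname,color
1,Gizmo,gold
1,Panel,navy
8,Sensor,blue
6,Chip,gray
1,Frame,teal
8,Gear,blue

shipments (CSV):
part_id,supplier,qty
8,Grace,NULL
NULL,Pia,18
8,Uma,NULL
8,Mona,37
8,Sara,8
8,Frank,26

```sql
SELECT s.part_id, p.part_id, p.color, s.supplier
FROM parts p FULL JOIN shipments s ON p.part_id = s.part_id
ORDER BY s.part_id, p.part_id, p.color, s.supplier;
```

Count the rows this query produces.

15

FULL OUTER JOIN keeps every row from both sides; unmatched rows get NULL for the other side's columns.
Matching on p.part_id = s.part_id. A NULL in a compared column never satisfies the condition.
- p (part_id=1) has no partner → padded with NULL.
- p (part_id=1) has no partner → padded with NULL.
- p (part_id=8) pairs with 5 row(s) of s.
- p (part_id=6) has no partner → padded with NULL.
- p (part_id=1) has no partner → padded with NULL.
- p (part_id=8) pairs with 5 row(s) of s.
- plus 1 unmatched s row(s), each kept with NULL p columns.
Total: 10 matched + 5 padded = 15 rows.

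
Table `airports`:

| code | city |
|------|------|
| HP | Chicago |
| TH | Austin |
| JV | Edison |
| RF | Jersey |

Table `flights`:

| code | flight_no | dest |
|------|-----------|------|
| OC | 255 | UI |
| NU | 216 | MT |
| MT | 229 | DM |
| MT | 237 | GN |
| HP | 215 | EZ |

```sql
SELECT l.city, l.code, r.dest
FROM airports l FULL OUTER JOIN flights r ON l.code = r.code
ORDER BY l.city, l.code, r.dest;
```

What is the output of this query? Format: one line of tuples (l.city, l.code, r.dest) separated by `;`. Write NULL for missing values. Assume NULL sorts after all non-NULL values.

FULL OUTER JOIN keeps every row from both sides; unmatched rows get NULL for the other side's columns.
Matching on l.code = r.code.
- code=HP: 1 matching r row(s), so 1 row(s) emitted.
- code=TH: no r row matches, row kept with r columns NULL.
- code=JV: no r row matches, row kept with r columns NULL.
- code=RF: no r row matches, row kept with r columns NULL.
- plus 4 unmatched r row(s), each kept with NULL l columns.
After projecting and ordering:
l.city | l.code | r.dest
Austin | TH | NULL
Chicago | HP | EZ
Edison | JV | NULL
Jersey | RF | NULL
NULL | NULL | DM
NULL | NULL | GN
NULL | NULL | MT
NULL | NULL | UI

(Austin, TH, NULL); (Chicago, HP, EZ); (Edison, JV, NULL); (Jersey, RF, NULL); (NULL, NULL, DM); (NULL, NULL, GN); (NULL, NULL, MT); (NULL, NULL, UI)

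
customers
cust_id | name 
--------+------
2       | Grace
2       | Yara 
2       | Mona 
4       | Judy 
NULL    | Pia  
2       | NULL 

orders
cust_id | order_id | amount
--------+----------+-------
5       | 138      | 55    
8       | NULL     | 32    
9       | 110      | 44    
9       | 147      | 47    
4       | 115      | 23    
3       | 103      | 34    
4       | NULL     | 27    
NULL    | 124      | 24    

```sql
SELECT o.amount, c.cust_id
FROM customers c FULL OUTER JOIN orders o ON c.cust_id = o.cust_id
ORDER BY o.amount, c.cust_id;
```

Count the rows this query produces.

FULL OUTER JOIN keeps every row from both sides; unmatched rows get NULL for the other side's columns.
Matching on c.cust_id = o.cust_id. A NULL in a compared column never satisfies the condition.
- c (cust_id=2) has no partner → padded with NULL.
- c (cust_id=2) has no partner → padded with NULL.
- c (cust_id=2) has no partner → padded with NULL.
- c (cust_id=4) pairs with 2 row(s) of o.
- c (cust_id=NULL) has no partner → padded with NULL.
- c (cust_id=2) has no partner → padded with NULL.
- plus 6 unmatched o row(s), each kept with NULL c columns.
Total: 2 matched + 11 padded = 13 rows.

13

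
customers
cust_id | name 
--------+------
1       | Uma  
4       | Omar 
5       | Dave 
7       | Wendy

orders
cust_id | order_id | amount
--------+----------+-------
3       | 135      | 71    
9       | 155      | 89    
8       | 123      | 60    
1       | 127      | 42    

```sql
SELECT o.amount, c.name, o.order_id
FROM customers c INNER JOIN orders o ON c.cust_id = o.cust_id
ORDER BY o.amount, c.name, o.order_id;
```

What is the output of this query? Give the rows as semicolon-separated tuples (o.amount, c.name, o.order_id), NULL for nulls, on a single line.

(42, Uma, 127)

INNER JOIN keeps only pairs where the ON condition holds.
Matching on c.cust_id = o.cust_id.
- cust_id=1: 1 matching o row(s), so 1 row(s) emitted.
- cust_id=4: no matching o row, dropped.
- cust_id=5: no matching o row, dropped.
- cust_id=7: no matching o row, dropped.
After projecting and ordering:
o.amount | c.name | o.order_id
42 | Uma | 127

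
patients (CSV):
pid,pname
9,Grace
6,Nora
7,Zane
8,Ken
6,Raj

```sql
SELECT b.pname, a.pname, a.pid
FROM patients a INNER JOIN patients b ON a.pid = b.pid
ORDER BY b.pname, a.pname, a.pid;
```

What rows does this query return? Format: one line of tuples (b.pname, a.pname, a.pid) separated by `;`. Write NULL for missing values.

INNER JOIN keeps only pairs where the ON condition holds.
Matching on a.pid = b.pid.
- a[0] pid=9 → 1 match(es) in b → 1 row(s).
- a[1] pid=6 → 2 match(es) in b → 2 row(s).
- a[2] pid=7 → 1 match(es) in b → 1 row(s).
- a[3] pid=8 → 1 match(es) in b → 1 row(s).
- a[4] pid=6 → 2 match(es) in b → 2 row(s).
After projecting and ordering:
b.pname | a.pname | a.pid
Grace | Grace | 9
Ken | Ken | 8
Nora | Nora | 6
Nora | Raj | 6
Raj | Nora | 6
Raj | Raj | 6
Zane | Zane | 7

(Grace, Grace, 9); (Ken, Ken, 8); (Nora, Nora, 6); (Nora, Raj, 6); (Raj, Nora, 6); (Raj, Raj, 6); (Zane, Zane, 7)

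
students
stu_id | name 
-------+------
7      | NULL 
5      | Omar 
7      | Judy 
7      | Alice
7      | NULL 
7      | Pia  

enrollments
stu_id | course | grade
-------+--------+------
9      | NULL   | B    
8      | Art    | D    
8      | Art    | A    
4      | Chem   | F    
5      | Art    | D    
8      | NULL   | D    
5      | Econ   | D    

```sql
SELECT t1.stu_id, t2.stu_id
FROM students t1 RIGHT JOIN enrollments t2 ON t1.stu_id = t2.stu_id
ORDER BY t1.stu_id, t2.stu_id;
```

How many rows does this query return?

RIGHT JOIN keeps every row from `enrollments`; unmatched rows get NULL for `students`'s columns.
Matching on t1.stu_id = t2.stu_id.
- stu_id=7: no matching t2 row.
- stu_id=5: 2 matching t2 row(s), so 2 row(s) emitted.
- stu_id=7: no matching t2 row.
- stu_id=7: no matching t2 row.
- stu_id=7: no matching t2 row.
- stu_id=7: no matching t2 row.
- 5 row(s) from t2 found no t1 partner → padded with NULL.
Total: 2 matched + 5 padded = 7 rows.

7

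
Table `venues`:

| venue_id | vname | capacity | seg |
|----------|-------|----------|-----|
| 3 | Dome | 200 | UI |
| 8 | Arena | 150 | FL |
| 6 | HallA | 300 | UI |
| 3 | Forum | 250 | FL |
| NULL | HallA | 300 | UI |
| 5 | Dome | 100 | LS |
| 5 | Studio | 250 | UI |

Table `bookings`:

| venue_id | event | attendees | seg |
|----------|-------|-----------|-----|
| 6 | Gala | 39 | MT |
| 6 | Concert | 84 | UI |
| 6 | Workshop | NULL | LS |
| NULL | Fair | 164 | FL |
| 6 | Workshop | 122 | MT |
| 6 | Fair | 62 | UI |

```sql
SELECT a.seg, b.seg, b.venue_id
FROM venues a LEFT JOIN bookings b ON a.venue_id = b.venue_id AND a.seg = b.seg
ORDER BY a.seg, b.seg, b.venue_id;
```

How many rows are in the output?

8

LEFT JOIN keeps every row from `venues`; unmatched rows get NULL for `bookings`'s columns.
Matching on a.venue_id = b.venue_id AND a.seg = b.seg. A NULL in a compared column never satisfies the condition.
- a (venue_id=3, seg=UI) has no partner → padded with NULL.
- a (venue_id=8, seg=FL) has no partner → padded with NULL.
- a (venue_id=6, seg=UI) pairs with 2 row(s) of b.
- a (venue_id=3, seg=FL) has no partner → padded with NULL.
- a (venue_id=NULL, seg=UI) has no partner → padded with NULL.
- a (venue_id=5, seg=LS) has no partner → padded with NULL.
- a (venue_id=5, seg=UI) has no partner → padded with NULL.
Total: 2 matched + 6 padded = 8 rows.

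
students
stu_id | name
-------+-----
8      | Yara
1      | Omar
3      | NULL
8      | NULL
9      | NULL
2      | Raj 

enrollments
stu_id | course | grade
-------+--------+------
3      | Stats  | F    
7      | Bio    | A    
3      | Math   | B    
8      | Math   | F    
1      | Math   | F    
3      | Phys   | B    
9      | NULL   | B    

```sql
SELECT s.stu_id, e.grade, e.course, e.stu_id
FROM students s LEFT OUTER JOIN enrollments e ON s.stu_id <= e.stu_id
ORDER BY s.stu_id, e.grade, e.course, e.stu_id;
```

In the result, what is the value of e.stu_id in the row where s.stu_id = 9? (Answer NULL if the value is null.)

9

LEFT JOIN keeps every row from `students`; unmatched rows get NULL for `enrollments`'s columns.
Matching on s.stu_id <= e.stu_id.
Matched pairs: 24; unmatched s rows kept: 0.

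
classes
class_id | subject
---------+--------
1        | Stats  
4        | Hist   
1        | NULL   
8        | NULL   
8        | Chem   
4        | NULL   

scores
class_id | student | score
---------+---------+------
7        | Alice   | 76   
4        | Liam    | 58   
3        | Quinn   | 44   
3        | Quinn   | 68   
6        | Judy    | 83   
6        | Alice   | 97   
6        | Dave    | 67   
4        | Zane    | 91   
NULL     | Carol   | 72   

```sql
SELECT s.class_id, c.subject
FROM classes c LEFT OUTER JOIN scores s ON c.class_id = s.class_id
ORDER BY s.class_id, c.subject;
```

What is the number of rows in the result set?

LEFT JOIN keeps every row from `classes`; unmatched rows get NULL for `scores`'s columns.
Matching on c.class_id = s.class_id. A NULL in a compared column never satisfies the condition.
- c (class_id=1) has no partner → padded with NULL.
- c (class_id=4) pairs with 2 row(s) of s.
- c (class_id=1) has no partner → padded with NULL.
- c (class_id=8) has no partner → padded with NULL.
- c (class_id=8) has no partner → padded with NULL.
- c (class_id=4) pairs with 2 row(s) of s.
Total: 4 matched + 4 padded = 8 rows.

8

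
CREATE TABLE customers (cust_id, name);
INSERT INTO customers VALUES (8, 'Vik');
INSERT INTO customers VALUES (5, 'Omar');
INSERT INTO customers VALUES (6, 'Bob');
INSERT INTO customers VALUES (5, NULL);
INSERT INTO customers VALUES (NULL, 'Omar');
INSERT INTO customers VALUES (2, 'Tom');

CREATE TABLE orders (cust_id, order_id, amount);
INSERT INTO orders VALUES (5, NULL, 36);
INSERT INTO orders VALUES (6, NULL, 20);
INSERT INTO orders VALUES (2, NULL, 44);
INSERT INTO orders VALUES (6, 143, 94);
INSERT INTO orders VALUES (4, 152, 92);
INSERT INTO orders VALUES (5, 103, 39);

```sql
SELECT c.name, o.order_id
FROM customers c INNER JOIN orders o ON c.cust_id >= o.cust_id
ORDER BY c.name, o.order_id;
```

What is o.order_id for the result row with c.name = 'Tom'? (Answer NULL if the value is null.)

NULL

INNER JOIN keeps only pairs where the ON condition holds.
Matching on c.cust_id >= o.cust_id. A NULL in a compared column never satisfies the condition.
- c row (cust_id=8): matches 6 o row(s) → 6 output row(s).
- c row (cust_id=5): matches 4 o row(s) → 4 output row(s).
- c row (cust_id=6): matches 6 o row(s) → 6 output row(s).
- c row (cust_id=5): matches 4 o row(s) → 4 output row(s).
- c row (cust_id=NULL): no match → dropped.
- c row (cust_id=2): matches 1 o row(s) → 1 output row(s).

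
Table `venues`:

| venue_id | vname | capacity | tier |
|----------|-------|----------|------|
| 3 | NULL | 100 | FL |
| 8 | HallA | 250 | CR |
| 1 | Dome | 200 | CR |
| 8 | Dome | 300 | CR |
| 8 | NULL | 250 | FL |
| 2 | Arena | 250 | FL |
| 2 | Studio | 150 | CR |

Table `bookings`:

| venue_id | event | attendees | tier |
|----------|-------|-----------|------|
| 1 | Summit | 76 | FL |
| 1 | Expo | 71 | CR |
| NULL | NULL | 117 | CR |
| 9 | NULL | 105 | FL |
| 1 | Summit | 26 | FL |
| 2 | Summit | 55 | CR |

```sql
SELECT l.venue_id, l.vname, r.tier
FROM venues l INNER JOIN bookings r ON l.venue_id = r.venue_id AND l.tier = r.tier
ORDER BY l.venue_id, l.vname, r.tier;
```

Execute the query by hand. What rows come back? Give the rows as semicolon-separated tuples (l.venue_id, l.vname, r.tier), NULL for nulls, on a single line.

(1, Dome, CR); (2, Studio, CR)

INNER JOIN keeps only pairs where the ON condition holds.
Matching on l.venue_id = r.venue_id AND l.tier = r.tier. A NULL in a compared column never satisfies the condition.
- l (venue_id=3, tier=FL) has no partner → excluded.
- l (venue_id=8, tier=CR) has no partner → excluded.
- l (venue_id=1, tier=CR) pairs with 1 row(s) of r.
- l (venue_id=8, tier=CR) has no partner → excluded.
- l (venue_id=8, tier=FL) has no partner → excluded.
- l (venue_id=2, tier=FL) has no partner → excluded.
- l (venue_id=2, tier=CR) pairs with 1 row(s) of r.
After projecting and ordering:
l.venue_id | l.vname | r.tier
1 | Dome | CR
2 | Studio | CR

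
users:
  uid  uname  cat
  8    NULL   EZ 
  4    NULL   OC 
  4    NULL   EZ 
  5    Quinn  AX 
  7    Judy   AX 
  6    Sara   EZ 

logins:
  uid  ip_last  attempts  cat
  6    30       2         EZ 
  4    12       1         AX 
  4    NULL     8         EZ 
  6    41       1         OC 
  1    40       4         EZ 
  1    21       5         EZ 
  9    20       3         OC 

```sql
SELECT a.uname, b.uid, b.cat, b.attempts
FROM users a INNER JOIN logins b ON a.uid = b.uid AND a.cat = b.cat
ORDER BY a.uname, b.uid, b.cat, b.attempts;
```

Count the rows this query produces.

2

INNER JOIN keeps only pairs where the ON condition holds.
Matching on a.uid = b.uid AND a.cat = b.cat.
- a[0] uid=8, cat=EZ → no match; dropped.
- a[1] uid=4, cat=OC → no match; dropped.
- a[2] uid=4, cat=EZ → 1 match(es) in b → 1 row(s).
- a[3] uid=5, cat=AX → no match; dropped.
- a[4] uid=7, cat=AX → no match; dropped.
- a[5] uid=6, cat=EZ → 1 match(es) in b → 1 row(s).
Total: 2 rows.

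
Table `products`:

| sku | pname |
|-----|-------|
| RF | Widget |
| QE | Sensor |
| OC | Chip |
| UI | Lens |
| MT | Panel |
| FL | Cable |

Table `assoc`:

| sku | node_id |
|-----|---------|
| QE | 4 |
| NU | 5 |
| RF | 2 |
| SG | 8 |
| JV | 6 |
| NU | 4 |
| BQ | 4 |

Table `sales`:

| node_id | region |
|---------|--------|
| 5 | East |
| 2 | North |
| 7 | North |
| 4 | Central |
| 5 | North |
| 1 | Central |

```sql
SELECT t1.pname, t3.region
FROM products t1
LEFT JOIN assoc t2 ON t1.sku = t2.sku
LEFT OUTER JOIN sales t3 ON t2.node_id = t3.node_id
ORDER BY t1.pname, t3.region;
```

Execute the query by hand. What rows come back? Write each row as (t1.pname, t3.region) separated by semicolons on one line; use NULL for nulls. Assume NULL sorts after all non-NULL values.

(Cable, NULL); (Chip, NULL); (Lens, NULL); (Panel, NULL); (Sensor, Central); (Widget, North)

Evaluate left to right. First `products t1 LEFT JOIN assoc t2` on sku: 6 row(s).
Then LEFT JOIN `sales t3` on node_id: each of those 6 rows is kept; rows whose t2.node_id has no match in t3 get NULL for t3's columns.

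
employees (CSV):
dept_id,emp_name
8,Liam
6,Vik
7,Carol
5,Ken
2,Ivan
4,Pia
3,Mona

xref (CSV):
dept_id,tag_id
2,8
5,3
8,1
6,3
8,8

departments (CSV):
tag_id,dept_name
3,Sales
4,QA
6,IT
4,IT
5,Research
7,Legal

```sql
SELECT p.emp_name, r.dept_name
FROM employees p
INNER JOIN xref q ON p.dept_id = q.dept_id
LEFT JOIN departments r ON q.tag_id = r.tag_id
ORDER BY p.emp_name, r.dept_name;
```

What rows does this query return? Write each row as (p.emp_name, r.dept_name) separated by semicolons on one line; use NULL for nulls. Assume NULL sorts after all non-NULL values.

(Ivan, NULL); (Ken, Sales); (Liam, NULL); (Liam, NULL); (Vik, Sales)

Step 1 — p INNER JOIN q on dept_id → 5 row(s).
Then LEFT JOIN `departments r` on tag_id: each of those 5 rows is kept; rows whose q.tag_id has no match in r get NULL for r's columns.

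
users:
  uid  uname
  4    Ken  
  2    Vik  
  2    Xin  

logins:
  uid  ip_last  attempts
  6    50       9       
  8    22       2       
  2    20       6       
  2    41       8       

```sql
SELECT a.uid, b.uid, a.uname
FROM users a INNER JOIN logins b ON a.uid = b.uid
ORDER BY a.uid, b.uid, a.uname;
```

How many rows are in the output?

4

INNER JOIN keeps only pairs where the ON condition holds.
Matching on a.uid = b.uid.
- a row (uid=4): no match → dropped.
- a row (uid=2): matches 2 b row(s) → 2 output row(s).
- a row (uid=2): matches 2 b row(s) → 2 output row(s).
Total: 4 rows.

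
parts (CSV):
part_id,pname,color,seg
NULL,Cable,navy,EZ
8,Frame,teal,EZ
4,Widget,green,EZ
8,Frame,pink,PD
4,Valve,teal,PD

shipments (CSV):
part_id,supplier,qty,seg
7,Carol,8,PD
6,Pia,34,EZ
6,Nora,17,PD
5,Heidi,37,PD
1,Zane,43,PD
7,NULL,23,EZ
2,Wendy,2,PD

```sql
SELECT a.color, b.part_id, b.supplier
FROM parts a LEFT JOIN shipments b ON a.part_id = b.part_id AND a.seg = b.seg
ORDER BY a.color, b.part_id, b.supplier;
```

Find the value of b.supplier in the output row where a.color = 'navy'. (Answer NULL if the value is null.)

NULL

LEFT JOIN keeps every row from `parts`; unmatched rows get NULL for `shipments`'s columns.
Matching on a.part_id = b.part_id AND a.seg = b.seg. A NULL in a compared column never satisfies the condition.
- a (part_id=NULL, seg=EZ) has no partner → padded with NULL.
- a (part_id=8, seg=EZ) has no partner → padded with NULL.
- a (part_id=4, seg=EZ) has no partner → padded with NULL.
- a (part_id=8, seg=PD) has no partner → padded with NULL.
- a (part_id=4, seg=PD) has no partner → padded with NULL.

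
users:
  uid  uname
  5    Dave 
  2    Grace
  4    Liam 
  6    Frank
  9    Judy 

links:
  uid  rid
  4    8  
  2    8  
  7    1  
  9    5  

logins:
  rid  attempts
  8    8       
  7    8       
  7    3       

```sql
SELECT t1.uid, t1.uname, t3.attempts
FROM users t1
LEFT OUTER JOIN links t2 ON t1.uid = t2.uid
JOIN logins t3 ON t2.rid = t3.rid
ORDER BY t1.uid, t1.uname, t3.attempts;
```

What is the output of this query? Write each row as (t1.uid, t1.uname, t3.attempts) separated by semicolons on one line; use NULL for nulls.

Step 1 — t1 LEFT JOIN t2 on uid → 5 row(s).
Then INNER JOIN `logins t3` on rid: keep only rows whose t2.rid appears in t3.

(2, Grace, 8); (4, Liam, 8)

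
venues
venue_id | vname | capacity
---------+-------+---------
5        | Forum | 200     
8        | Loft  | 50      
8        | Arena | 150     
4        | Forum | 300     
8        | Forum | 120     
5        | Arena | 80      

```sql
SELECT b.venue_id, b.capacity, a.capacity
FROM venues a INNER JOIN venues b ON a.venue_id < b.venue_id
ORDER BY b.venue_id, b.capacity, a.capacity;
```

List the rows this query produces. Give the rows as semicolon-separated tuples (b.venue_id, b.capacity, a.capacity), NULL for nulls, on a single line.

INNER JOIN keeps only pairs where the ON condition holds.
Matching on a.venue_id < b.venue_id.
Matched pairs: 11.

(5, 80, 300); (5, 200, 300); (8, 50, 80); (8, 50, 200); (8, 50, 300); (8, 120, 80); (8, 120, 200); (8, 120, 300); (8, 150, 80); (8, 150, 200); (8, 150, 300)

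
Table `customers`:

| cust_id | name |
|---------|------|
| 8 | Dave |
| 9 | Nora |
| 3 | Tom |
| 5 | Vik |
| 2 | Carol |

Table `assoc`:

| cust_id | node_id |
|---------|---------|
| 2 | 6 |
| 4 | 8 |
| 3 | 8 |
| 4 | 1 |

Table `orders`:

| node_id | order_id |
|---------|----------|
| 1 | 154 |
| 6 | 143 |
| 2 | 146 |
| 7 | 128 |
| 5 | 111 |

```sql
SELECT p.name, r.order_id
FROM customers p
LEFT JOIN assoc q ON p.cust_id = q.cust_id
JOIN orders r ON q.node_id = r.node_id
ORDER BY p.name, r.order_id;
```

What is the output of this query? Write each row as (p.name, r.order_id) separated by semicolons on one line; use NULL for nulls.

Joins associate left-to-right: customers LEFT JOIN assoc on cust_id gives 5 intermediate row(s).
Then INNER JOIN `orders r` on node_id: keep only rows whose q.node_id appears in r.

(Carol, 143)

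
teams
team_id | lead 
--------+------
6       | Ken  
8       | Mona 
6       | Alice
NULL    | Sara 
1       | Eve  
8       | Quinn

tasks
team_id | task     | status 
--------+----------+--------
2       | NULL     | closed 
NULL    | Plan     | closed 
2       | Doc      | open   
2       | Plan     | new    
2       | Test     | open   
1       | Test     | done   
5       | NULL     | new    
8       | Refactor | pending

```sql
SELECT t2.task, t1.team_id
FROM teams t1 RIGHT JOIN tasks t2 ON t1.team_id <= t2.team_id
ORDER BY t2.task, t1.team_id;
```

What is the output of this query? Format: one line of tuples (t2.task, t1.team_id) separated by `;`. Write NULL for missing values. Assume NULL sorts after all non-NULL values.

RIGHT JOIN keeps every row from `tasks`; unmatched rows get NULL for `teams`'s columns.
Matching on t1.team_id <= t2.team_id. A NULL in a compared column never satisfies the condition.
Matched pairs: 11; unmatched t2 rows kept: 1.

(Doc, 1); (Plan, 1); (Plan, NULL); (Refactor, 1); (Refactor, 6); (Refactor, 6); (Refactor, 8); (Refactor, 8); (Test, 1); (Test, 1); (NULL, 1); (NULL, 1)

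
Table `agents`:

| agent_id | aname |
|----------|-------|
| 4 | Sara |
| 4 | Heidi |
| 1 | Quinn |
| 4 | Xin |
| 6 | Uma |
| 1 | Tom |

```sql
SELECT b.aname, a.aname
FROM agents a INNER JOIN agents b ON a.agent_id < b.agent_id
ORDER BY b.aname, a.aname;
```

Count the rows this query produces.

11

INNER JOIN keeps only pairs where the ON condition holds.
Matching on a.agent_id < b.agent_id.
- a row (agent_id=4): matches 1 b row(s) → 1 output row(s).
- a row (agent_id=4): matches 1 b row(s) → 1 output row(s).
- a row (agent_id=1): matches 4 b row(s) → 4 output row(s).
- a row (agent_id=4): matches 1 b row(s) → 1 output row(s).
- a row (agent_id=6): no match → dropped.
- a row (agent_id=1): matches 4 b row(s) → 4 output row(s).
Total: 11 rows.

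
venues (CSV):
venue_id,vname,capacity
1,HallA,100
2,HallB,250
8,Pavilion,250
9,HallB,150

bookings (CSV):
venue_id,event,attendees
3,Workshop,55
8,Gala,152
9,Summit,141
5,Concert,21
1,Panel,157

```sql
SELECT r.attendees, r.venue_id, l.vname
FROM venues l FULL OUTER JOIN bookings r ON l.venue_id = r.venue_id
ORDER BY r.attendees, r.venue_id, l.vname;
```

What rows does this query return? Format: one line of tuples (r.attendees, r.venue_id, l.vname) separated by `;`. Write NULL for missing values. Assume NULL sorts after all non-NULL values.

(21, 5, NULL); (55, 3, NULL); (141, 9, HallB); (152, 8, Pavilion); (157, 1, HallA); (NULL, NULL, HallB)

FULL OUTER JOIN keeps every row from both sides; unmatched rows get NULL for the other side's columns.
Matching on l.venue_id = r.venue_id.
Matched pairs: 3; unmatched l rows kept: 1; unmatched r rows kept: 2.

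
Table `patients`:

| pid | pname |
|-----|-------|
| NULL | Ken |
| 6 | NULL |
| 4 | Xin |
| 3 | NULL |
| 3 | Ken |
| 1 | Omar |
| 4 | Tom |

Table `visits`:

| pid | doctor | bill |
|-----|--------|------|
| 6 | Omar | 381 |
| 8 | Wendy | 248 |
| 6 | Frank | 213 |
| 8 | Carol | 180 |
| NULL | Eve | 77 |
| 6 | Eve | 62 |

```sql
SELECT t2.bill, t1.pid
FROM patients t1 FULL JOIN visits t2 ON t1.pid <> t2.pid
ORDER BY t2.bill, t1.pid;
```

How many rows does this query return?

29

FULL OUTER JOIN keeps every row from both sides; unmatched rows get NULL for the other side's columns.
Matching on t1.pid <> t2.pid. A NULL in a compared column never satisfies the condition.
- pid=NULL: no t2 row matches, row kept with t2 columns NULL.
- pid=6: 2 matching t2 row(s), so 2 row(s) emitted.
- pid=4: 5 matching t2 row(s), so 5 row(s) emitted.
- pid=3: 5 matching t2 row(s), so 5 row(s) emitted.
- pid=3: 5 matching t2 row(s), so 5 row(s) emitted.
- pid=1: 5 matching t2 row(s), so 5 row(s) emitted.
- pid=4: 5 matching t2 row(s), so 5 row(s) emitted.
- plus 1 unmatched t2 row(s), each kept with NULL t1 columns.
Total: 27 matched + 2 padded = 29 rows.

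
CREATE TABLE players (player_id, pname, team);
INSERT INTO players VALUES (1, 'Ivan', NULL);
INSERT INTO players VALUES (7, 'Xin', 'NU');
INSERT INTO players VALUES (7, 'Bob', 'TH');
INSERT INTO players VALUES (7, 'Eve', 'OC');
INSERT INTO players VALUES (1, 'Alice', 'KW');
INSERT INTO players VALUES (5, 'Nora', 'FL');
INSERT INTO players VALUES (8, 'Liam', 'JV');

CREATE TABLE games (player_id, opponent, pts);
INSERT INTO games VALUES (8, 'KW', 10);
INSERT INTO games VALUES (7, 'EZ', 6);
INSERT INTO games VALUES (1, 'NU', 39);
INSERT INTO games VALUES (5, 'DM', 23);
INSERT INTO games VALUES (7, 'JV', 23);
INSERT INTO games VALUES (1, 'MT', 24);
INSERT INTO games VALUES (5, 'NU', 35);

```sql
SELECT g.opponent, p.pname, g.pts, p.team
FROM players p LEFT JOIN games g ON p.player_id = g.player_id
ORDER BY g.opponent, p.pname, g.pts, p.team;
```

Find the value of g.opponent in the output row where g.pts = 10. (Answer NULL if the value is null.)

LEFT JOIN keeps every row from `players`; unmatched rows get NULL for `games`'s columns.
Matching on p.player_id = g.player_id.
- p (player_id=1) pairs with 2 row(s) of g.
- p (player_id=7) pairs with 2 row(s) of g.
- p (player_id=7) pairs with 2 row(s) of g.
- p (player_id=7) pairs with 2 row(s) of g.
- p (player_id=1) pairs with 2 row(s) of g.
- p (player_id=5) pairs with 2 row(s) of g.
- p (player_id=8) pairs with 1 row(s) of g.

KW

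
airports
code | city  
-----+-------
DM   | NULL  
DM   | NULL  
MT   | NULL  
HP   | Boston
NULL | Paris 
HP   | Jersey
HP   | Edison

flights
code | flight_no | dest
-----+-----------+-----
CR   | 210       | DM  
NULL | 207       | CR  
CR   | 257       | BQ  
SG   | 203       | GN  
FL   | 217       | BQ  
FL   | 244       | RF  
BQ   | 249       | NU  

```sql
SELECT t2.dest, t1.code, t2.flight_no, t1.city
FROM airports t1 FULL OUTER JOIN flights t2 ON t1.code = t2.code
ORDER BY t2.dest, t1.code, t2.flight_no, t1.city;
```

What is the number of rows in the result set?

14

FULL OUTER JOIN keeps every row from both sides; unmatched rows get NULL for the other side's columns.
Matching on t1.code = t2.code. A NULL in a compared column never satisfies the condition.
Matched pairs: 0; unmatched t1 rows kept: 7; unmatched t2 rows kept: 7.
Total: 0 matched + 14 padded = 14 rows.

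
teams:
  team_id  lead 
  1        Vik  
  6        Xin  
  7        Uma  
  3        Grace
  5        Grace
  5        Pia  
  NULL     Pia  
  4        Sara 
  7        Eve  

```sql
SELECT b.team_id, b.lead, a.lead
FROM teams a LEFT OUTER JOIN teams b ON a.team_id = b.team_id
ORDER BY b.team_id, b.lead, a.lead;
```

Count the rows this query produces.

13

LEFT JOIN keeps every row from `teams a`; unmatched rows get NULL for `teams b`'s columns.
Matching on a.team_id = b.team_id. A NULL in a compared column never satisfies the condition.
- team_id=1: 1 matching b row(s), so 1 row(s) emitted.
- team_id=6: 1 matching b row(s), so 1 row(s) emitted.
- team_id=7: 2 matching b row(s), so 2 row(s) emitted.
- team_id=3: 1 matching b row(s), so 1 row(s) emitted.
- team_id=5: 2 matching b row(s), so 2 row(s) emitted.
- team_id=5: 2 matching b row(s), so 2 row(s) emitted.
- team_id=NULL: no b row matches, row kept with b columns NULL.
- team_id=4: 1 matching b row(s), so 1 row(s) emitted.
- team_id=7: 2 matching b row(s), so 2 row(s) emitted.
Total: 12 matched + 1 padded = 13 rows.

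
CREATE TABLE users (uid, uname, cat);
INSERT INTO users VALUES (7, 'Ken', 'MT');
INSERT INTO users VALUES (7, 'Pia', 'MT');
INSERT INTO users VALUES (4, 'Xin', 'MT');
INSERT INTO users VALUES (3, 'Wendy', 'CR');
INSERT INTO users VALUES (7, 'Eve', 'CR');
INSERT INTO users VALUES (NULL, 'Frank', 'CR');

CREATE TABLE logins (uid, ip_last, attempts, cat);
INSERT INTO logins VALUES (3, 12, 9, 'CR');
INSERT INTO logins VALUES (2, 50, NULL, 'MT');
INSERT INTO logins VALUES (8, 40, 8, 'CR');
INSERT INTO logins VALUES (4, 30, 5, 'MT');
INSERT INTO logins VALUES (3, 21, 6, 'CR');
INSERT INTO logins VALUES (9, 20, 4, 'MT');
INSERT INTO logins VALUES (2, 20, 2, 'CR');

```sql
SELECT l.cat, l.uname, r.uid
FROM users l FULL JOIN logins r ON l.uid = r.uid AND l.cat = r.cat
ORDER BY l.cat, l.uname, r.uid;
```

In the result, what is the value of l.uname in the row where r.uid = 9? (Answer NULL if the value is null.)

NULL

FULL OUTER JOIN keeps every row from both sides; unmatched rows get NULL for the other side's columns.
Matching on l.uid = r.uid AND l.cat = r.cat. A NULL in a compared column never satisfies the condition.
- uid=7, cat=MT: no r row matches, row kept with r columns NULL.
- uid=7, cat=MT: no r row matches, row kept with r columns NULL.
- uid=4, cat=MT: 1 matching r row(s), so 1 row(s) emitted.
- uid=3, cat=CR: 2 matching r row(s), so 2 row(s) emitted.
- uid=7, cat=CR: no r row matches, row kept with r columns NULL.
- uid=NULL, cat=CR: no r row matches, row kept with r columns NULL.
- plus 4 unmatched r row(s), each kept with NULL l columns.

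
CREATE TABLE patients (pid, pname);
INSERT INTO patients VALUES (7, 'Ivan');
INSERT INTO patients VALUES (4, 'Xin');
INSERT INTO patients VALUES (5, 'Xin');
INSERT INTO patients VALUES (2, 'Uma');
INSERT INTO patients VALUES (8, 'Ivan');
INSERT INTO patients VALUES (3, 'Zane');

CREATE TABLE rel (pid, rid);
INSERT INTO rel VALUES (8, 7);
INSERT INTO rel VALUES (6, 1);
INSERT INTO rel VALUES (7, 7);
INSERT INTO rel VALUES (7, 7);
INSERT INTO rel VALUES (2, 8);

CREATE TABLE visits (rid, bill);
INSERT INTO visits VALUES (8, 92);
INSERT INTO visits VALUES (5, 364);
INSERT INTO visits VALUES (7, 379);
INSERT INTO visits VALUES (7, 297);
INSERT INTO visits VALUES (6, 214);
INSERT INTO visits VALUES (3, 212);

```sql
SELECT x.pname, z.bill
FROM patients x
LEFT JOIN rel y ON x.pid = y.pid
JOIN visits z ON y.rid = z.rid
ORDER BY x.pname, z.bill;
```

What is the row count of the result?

7

Joins associate left-to-right: patients LEFT JOIN rel on pid gives 7 intermediate row(s).
Then INNER JOIN `visits z` on rid: keep only rows whose y.rid appears in z.
Result: 7 row(s).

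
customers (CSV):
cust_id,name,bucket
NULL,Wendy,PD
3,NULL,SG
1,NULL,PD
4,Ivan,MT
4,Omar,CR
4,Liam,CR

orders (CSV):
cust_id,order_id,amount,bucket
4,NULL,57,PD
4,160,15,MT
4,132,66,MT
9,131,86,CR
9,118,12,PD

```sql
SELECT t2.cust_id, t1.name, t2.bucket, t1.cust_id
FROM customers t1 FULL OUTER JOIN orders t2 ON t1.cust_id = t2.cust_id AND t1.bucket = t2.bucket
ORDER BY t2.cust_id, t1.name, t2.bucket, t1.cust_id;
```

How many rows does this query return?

10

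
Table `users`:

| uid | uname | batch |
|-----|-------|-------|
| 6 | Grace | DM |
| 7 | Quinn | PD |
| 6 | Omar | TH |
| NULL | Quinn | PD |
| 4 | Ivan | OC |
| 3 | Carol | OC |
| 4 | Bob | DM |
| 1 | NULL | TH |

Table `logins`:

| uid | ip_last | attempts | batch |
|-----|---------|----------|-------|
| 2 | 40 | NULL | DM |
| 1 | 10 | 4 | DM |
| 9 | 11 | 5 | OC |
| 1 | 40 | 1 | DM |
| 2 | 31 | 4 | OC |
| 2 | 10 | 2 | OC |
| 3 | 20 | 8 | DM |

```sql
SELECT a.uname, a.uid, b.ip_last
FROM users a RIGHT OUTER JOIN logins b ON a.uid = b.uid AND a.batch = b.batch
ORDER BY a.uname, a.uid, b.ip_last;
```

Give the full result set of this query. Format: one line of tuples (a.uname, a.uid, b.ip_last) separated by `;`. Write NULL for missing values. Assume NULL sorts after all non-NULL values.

RIGHT JOIN keeps every row from `logins`; unmatched rows get NULL for `users`'s columns.
Matching on a.uid = b.uid AND a.batch = b.batch. A NULL in a compared column never satisfies the condition.
Matched pairs: 0; unmatched b rows kept: 7.

(NULL, NULL, 10); (NULL, NULL, 10); (NULL, NULL, 11); (NULL, NULL, 20); (NULL, NULL, 31); (NULL, NULL, 40); (NULL, NULL, 40)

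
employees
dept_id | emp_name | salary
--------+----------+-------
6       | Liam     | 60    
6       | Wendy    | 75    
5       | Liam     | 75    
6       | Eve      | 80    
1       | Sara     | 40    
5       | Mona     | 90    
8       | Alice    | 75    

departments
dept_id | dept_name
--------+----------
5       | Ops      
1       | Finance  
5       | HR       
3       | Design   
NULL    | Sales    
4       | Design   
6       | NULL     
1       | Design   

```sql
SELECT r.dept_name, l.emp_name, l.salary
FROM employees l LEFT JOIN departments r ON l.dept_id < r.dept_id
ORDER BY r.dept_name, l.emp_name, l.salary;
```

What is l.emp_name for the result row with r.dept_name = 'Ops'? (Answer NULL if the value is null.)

Sara

LEFT JOIN keeps every row from `employees`; unmatched rows get NULL for `departments`'s columns.
Matching on l.dept_id < r.dept_id. A NULL in a compared column never satisfies the condition.
- l (dept_id=6) has no partner → padded with NULL.
- l (dept_id=6) has no partner → padded with NULL.
- l (dept_id=5) pairs with 1 row(s) of r.
- l (dept_id=6) has no partner → padded with NULL.
- l (dept_id=1) pairs with 5 row(s) of r.
- l (dept_id=5) pairs with 1 row(s) of r.
- l (dept_id=8) has no partner → padded with NULL.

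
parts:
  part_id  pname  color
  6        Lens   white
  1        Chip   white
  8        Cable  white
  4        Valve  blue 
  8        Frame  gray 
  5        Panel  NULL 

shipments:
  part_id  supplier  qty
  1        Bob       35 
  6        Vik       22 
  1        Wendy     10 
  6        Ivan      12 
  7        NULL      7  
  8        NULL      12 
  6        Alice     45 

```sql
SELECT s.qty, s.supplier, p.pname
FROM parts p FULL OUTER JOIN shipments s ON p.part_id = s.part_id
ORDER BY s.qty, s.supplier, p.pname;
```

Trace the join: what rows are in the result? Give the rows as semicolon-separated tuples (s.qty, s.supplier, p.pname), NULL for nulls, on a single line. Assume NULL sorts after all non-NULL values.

FULL OUTER JOIN keeps every row from both sides; unmatched rows get NULL for the other side's columns.
Matching on p.part_id = s.part_id.
- p[0] part_id=6 → 3 match(es) in s → 3 row(s).
- p[1] part_id=1 → 2 match(es) in s → 2 row(s).
- p[2] part_id=8 → 1 match(es) in s → 1 row(s).
- p[3] part_id=4 → no match; kept with NULLs on the s side.
- p[4] part_id=8 → 1 match(es) in s → 1 row(s).
- p[5] part_id=5 → no match; kept with NULLs on the s side.
- 1 row(s) from s found no p partner → padded with NULL.
After projecting and ordering:
s.qty | s.supplier | p.pname
7 | NULL | NULL
10 | Wendy | Chip
12 | Ivan | Lens
12 | NULL | Cable
12 | NULL | Frame
22 | Vik | Lens
35 | Bob | Chip
45 | Alice | Lens
NULL | NULL | Panel
NULL | NULL | Valve

(7, NULL, NULL); (10, Wendy, Chip); (12, Ivan, Lens); (12, NULL, Cable); (12, NULL, Frame); (22, Vik, Lens); (35, Bob, Chip); (45, Alice, Lens); (NULL, NULL, Panel); (NULL, NULL, Valve)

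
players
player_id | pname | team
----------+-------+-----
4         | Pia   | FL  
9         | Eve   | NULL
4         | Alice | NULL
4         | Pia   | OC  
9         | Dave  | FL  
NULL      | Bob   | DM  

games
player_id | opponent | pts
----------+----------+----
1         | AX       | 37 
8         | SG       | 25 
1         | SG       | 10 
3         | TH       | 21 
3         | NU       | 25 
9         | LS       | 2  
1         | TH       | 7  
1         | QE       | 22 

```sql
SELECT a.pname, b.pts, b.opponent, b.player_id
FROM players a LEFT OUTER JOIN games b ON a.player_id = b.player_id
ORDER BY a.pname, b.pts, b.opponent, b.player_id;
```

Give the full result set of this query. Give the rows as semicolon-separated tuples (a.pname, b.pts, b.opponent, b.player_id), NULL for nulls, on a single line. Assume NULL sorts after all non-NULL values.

LEFT JOIN keeps every row from `players`; unmatched rows get NULL for `games`'s columns.
Matching on a.player_id = b.player_id. A NULL in a compared column never satisfies the condition.
Matched pairs: 2; unmatched a rows kept: 4.

(Alice, NULL, NULL, NULL); (Bob, NULL, NULL, NULL); (Dave, 2, LS, 9); (Eve, 2, LS, 9); (Pia, NULL, NULL, NULL); (Pia, NULL, NULL, NULL)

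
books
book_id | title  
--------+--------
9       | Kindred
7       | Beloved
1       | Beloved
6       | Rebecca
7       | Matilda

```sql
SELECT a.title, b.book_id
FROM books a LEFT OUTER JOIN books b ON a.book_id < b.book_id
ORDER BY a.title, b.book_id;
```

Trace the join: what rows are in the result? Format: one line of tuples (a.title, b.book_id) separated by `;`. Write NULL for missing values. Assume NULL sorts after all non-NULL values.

LEFT JOIN keeps every row from `books a`; unmatched rows get NULL for `books b`'s columns.
Matching on a.book_id < b.book_id.
Matched pairs: 9; unmatched a rows kept: 1.

(Beloved, 6); (Beloved, 7); (Beloved, 7); (Beloved, 9); (Beloved, 9); (Kindred, NULL); (Matilda, 9); (Rebecca, 7); (Rebecca, 7); (Rebecca, 9)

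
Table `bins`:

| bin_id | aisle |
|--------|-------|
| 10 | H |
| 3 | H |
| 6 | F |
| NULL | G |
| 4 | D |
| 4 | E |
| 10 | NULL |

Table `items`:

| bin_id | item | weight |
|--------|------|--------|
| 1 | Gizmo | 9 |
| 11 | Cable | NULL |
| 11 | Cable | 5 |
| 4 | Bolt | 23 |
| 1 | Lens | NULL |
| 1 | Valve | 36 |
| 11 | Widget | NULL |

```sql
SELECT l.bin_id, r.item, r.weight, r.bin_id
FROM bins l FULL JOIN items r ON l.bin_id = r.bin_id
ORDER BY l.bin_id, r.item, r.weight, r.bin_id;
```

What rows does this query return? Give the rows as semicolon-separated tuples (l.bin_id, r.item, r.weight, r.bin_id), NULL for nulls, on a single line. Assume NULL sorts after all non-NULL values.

FULL OUTER JOIN keeps every row from both sides; unmatched rows get NULL for the other side's columns.
Matching on l.bin_id = r.bin_id. A NULL in a compared column never satisfies the condition.
- l row (bin_id=10): no match → kept, r columns NULL.
- l row (bin_id=3): no match → kept, r columns NULL.
- l row (bin_id=6): no match → kept, r columns NULL.
- l row (bin_id=NULL): no match → kept, r columns NULL.
- l row (bin_id=4): matches 1 r row(s) → 1 output row(s).
- l row (bin_id=4): matches 1 r row(s) → 1 output row(s).
- l row (bin_id=10): no match → kept, r columns NULL.
- plus 6 unmatched r row(s), each kept with NULL l columns.

(3, NULL, NULL, NULL); (4, Bolt, 23, 4); (4, Bolt, 23, 4); (6, NULL, NULL, NULL); (10, NULL, NULL, NULL); (10, NULL, NULL, NULL); (NULL, Cable, 5, 11); (NULL, Cable, NULL, 11); (NULL, Gizmo, 9, 1); (NULL, Lens, NULL, 1); (NULL, Valve, 36, 1); (NULL, Widget, NULL, 11); (NULL, NULL, NULL, NULL)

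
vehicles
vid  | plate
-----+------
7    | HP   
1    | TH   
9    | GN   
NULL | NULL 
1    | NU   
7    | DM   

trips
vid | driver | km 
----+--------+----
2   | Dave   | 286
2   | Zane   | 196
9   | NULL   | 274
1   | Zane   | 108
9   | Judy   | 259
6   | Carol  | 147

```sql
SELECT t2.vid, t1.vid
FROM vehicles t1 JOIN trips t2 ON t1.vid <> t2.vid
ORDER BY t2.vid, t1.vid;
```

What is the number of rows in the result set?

INNER JOIN keeps only pairs where the ON condition holds.
Matching on t1.vid <> t2.vid. A NULL in a compared column never satisfies the condition.
Matched pairs: 26.
Total: 26 rows.

26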